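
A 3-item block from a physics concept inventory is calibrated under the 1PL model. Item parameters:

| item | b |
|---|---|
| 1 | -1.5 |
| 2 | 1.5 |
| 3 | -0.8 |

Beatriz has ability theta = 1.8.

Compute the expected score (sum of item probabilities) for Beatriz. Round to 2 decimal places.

2.47

P(theta) = 1 / (1 + exp(−(theta − b)))
P_1 = 1/(1+e^{-3.3000}) = 0.9644
P_2 = 1/(1+e^{-0.3000}) = 0.5744
P_3 = 1/(1+e^{-2.6000}) = 0.9309
E[score] = 0.9644 + 0.5744 + 0.9309 = 2.4697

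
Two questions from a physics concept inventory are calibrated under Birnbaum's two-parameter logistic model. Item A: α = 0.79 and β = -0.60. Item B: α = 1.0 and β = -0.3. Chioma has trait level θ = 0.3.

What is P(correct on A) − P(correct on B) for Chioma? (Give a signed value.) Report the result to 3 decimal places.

0.025

P(θ) = 1 / (1 + exp(−α(θ − β)))
P_A = 0.6706
P_B = 0.6457
P_A − P_B = 0.0250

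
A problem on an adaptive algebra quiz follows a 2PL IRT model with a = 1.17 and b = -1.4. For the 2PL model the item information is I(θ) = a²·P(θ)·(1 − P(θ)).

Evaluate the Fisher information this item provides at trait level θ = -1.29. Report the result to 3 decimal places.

0.341

P = 1/(1+e^{-0.1287}) = 0.5321
P(1−P) = 0.5321 × 0.4679 = 0.2490
I = a² × P(1−P) = 1.17² × 0.2490 = 0.34081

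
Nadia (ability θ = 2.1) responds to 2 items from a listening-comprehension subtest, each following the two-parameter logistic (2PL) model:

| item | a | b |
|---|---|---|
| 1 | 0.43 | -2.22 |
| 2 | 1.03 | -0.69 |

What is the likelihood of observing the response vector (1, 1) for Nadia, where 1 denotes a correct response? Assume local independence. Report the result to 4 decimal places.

P(θ) = 1 / (1 + exp(−a(θ − b)))
P_1 = 1/(1+e^{-1.8576}) = 0.8650
P_2 = 1/(1+e^{-2.8737}) = 0.9465
L = P_1 × P_2 = 0.8650 × 0.9465 = 0.81877

0.8188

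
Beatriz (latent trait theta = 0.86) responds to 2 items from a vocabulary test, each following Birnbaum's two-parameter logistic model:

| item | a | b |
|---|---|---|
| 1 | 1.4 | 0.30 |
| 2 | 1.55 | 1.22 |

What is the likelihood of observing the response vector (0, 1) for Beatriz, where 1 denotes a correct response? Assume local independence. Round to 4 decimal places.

0.1141

P(theta) = 1 / (1 + exp(−a(theta − b)))
P_1 = 1/(1+e^{-0.7840}) = 0.6865
P_2 = 1/(1+e^{0.5580}) = 0.3640
L = (1−P_1) × P_2 = 0.3135 × 0.3640 = 0.11410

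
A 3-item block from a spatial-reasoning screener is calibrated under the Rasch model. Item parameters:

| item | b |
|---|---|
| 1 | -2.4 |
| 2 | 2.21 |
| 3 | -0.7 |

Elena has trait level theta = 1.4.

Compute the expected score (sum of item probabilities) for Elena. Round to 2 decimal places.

P(theta) = 1 / (1 + exp(−(theta − b)))
P_1 = 1/(1+e^{-3.8000}) = 0.9781
P_2 = 1/(1+e^{0.8100}) = 0.3079
P_3 = 1/(1+e^{-2.1000}) = 0.8909
E[score] = 0.9781 + 0.3079 + 0.8909 = 2.1769

2.18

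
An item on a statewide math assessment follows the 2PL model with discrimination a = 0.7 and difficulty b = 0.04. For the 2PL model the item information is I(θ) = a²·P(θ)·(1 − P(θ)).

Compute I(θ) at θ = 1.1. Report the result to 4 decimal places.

P = 1/(1+e^{-0.7420}) = 0.6774
P(1−P) = 0.6774 × 0.3226 = 0.2185
I = a² × P(1−P) = 0.7² × 0.2185 = 0.10707

0.1071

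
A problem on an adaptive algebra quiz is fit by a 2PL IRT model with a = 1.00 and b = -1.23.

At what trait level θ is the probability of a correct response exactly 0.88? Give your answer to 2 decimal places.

P(θ) = 1 / (1 + exp(−a(θ − b)))
logit = ln(0.8800/0.1200) = 1.9924
θ = b + logit/(a) = -1.23 + 1.9924/1.0000 = 0.7624

0.76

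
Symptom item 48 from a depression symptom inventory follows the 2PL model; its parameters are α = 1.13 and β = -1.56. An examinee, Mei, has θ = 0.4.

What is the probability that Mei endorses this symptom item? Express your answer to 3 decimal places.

P(θ) = 1 / (1 + exp(−α(θ − β)))
Exponent: 1.13 × (0.4 − (-1.56)) = 2.2148
1/(1 + e^{-2.2148}) = 0.9016

0.902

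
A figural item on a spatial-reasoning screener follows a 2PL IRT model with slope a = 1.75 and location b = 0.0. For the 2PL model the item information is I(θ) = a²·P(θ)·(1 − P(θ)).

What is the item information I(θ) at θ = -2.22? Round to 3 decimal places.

P = 1/(1+e^{3.8850}) = 0.0201
P(1−P) = 0.0201 × 0.9799 = 0.0197
I = a² × P(1−P) = 1.75² × 0.0197 = 0.06042

0.060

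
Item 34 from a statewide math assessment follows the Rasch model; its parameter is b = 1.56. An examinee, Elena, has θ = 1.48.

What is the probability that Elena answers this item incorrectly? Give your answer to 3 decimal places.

0.520

P(θ) = 1 / (1 + exp(−(θ − b)))
Exponent: (1.48 − 1.56) = -0.0800
1/(1 + e^{0.0800}) = 0.4800
P = 0.4800
P(incorrect) = 1 − 0.4800 = 0.5200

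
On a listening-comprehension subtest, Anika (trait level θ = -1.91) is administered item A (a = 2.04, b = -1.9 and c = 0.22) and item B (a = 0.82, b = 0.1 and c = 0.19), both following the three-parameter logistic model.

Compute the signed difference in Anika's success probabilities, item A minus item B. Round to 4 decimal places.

P(θ) = c + (1 − c) · 1 / (1 + exp(−a(θ − b)))
P_A = 0.6060
P_B = 0.3207
P_A − P_B = 0.2853

0.2853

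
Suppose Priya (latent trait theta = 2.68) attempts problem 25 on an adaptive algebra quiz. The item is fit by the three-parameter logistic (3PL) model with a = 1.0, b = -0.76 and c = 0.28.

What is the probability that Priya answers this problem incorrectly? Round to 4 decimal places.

P(theta) = c + (1 − c) · 1 / (1 + exp(−a(theta − b)))
Exponent: 1.0 × (2.68 − (-0.76)) = 3.4400
1/(1 + e^{-3.4400}) = 0.9689
P = 0.28 + 0.72 × 0.9689 = 0.9776
P(incorrect) = 1 − 0.9776 = 0.0224

0.0224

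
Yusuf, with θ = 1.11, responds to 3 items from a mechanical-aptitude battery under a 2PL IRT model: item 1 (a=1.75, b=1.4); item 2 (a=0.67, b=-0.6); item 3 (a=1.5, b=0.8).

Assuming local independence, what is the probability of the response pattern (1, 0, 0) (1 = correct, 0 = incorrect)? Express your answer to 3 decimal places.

P(θ) = 1 / (1 + exp(−a(θ − b)))
P_1 = 1/(1+e^{0.5075}) = 0.3758
P_2 = 1/(1+e^{-1.1457}) = 0.7587
P_3 = 1/(1+e^{-0.4650}) = 0.6142
L = P_1 × (1−P_2) × (1−P_3) = 0.3758 × 0.2413 × 0.3858 = 0.03498

0.035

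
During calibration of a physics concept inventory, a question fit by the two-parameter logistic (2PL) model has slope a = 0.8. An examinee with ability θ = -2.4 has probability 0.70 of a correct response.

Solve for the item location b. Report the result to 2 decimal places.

-3.46

P(θ) = 1 / (1 + exp(−a(θ − b)))
logit(0.70) = ln(0.70/0.30) = 0.8473
b = θ − logit/(a) = -2.4 − 0.8473/0.8000 = -3.4591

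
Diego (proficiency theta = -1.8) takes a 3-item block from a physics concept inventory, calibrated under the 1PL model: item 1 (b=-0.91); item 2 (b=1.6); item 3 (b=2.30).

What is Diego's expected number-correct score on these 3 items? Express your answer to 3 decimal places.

P(theta) = 1 / (1 + exp(−(theta − b)))
P_1 = 1/(1+e^{0.8900}) = 0.2911
P_2 = 1/(1+e^{3.4000}) = 0.0323
P_3 = 1/(1+e^{4.1000}) = 0.0163
E[score] = 0.2911 + 0.0323 + 0.0163 = 0.3397

0.340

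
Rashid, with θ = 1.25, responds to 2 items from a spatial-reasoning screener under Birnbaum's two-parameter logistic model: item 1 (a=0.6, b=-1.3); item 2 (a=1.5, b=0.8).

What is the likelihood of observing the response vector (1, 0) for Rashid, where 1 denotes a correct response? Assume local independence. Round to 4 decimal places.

0.2773

P(θ) = 1 / (1 + exp(−a(θ − b)))
P_1 = 1/(1+e^{-1.5300}) = 0.8220
P_2 = 1/(1+e^{-0.6750}) = 0.6626
L = P_1 × (1−P_2) = 0.8220 × 0.3374 = 0.27733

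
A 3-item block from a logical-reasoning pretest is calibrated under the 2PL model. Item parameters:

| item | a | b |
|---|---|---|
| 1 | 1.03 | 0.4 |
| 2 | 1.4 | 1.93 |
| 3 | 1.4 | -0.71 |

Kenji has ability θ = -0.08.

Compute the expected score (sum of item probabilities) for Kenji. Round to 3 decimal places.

P(θ) = 1 / (1 + exp(−a(θ − b)))
P_1 = 1/(1+e^{0.4944}) = 0.3789
P_2 = 1/(1+e^{2.8140}) = 0.0566
P_3 = 1/(1+e^{-0.8820}) = 0.7072
E[score] = 0.3789 + 0.0566 + 0.7072 = 1.1427

1.143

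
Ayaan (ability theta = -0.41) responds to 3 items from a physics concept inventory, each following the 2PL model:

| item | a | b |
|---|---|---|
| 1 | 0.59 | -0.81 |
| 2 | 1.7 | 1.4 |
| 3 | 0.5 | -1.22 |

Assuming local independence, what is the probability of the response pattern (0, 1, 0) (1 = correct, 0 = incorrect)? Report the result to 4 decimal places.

0.0078

P(theta) = 1 / (1 + exp(−a(theta − b)))
P_1 = 1/(1+e^{-0.2360}) = 0.5587
P_2 = 1/(1+e^{3.0770}) = 0.0441
P_3 = 1/(1+e^{-0.4050}) = 0.5999
L = (1−P_1) × P_2 × (1−P_3) = 0.4413 × 0.0441 × 0.4001 = 0.00778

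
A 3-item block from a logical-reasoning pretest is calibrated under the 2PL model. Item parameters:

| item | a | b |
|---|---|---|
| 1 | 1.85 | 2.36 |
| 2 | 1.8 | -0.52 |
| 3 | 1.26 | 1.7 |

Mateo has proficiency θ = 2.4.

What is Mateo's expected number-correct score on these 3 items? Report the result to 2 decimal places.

P(θ) = 1 / (1 + exp(−a(θ − b)))
P_1 = 1/(1+e^{-0.0740}) = 0.5185
P_2 = 1/(1+e^{-5.2560}) = 0.9948
P_3 = 1/(1+e^{-0.8820}) = 0.7072
E[score] = 0.5185 + 0.9948 + 0.7072 = 2.2205

2.22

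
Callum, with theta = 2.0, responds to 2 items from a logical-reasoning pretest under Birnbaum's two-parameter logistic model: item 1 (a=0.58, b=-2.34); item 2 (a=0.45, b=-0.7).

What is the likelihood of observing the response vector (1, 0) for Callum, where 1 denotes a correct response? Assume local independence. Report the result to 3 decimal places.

P(theta) = 1 / (1 + exp(−a(theta − b)))
P_1 = 1/(1+e^{-2.5172}) = 0.9253
P_2 = 1/(1+e^{-1.2150}) = 0.7712
L = P_1 × (1−P_2) = 0.9253 × 0.2288 = 0.21173

0.212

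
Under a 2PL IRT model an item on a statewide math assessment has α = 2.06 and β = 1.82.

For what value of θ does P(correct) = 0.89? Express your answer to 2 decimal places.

P(θ) = 1 / (1 + exp(−α(θ − β)))
logit = ln(0.8900/0.1100) = 2.0907
θ = β + logit/(α) = 1.82 + 2.0907/2.0600 = 2.8349

2.83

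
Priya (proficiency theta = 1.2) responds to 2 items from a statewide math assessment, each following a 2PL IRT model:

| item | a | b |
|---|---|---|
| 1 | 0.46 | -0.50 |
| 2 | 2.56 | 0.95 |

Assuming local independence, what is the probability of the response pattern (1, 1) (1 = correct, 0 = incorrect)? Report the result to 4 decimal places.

P(theta) = 1 / (1 + exp(−a(theta − b)))
P_1 = 1/(1+e^{-0.7820}) = 0.6861
P_2 = 1/(1+e^{-0.6400}) = 0.6548
L = P_1 × P_2 = 0.6861 × 0.6548 = 0.44923

0.4492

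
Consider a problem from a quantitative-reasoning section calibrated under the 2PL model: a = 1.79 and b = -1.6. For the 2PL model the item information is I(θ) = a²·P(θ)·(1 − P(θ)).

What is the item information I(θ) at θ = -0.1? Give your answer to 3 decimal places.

P = 1/(1+e^{-2.6850}) = 0.9361
P(1−P) = 0.9361 × 0.0639 = 0.0598
I = a² × P(1−P) = 1.79² × 0.0598 = 0.19156

0.192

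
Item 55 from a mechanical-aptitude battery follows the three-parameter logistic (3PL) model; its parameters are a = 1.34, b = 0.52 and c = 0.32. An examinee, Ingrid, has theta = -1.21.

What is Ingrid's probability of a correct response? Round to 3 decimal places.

P(theta) = c + (1 − c) · 1 / (1 + exp(−a(theta − b)))
Exponent: 1.34 × (-1.21 − 0.52) = -2.3182
1/(1 + e^{2.3182}) = 0.0896
P = 0.32 + 0.68 × 0.0896 = 0.3809

0.381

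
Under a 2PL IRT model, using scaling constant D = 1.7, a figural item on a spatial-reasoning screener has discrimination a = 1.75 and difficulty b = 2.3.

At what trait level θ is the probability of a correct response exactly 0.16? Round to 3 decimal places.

1.743

P(θ) = 1 / (1 + exp(−D·a(θ − b)))
logit = ln(0.1600/0.8400) = -1.6582
θ = b + logit/(1.7·a) = 2.3 + (-1.6582)/2.9750 = 1.7426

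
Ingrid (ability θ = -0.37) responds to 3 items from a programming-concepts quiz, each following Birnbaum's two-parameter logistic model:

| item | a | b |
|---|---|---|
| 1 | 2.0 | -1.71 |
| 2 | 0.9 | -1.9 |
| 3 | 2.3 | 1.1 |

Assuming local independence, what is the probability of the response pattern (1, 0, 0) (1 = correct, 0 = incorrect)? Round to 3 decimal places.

P(θ) = 1 / (1 + exp(−a(θ − b)))
P_1 = 1/(1+e^{-2.6800}) = 0.9358
P_2 = 1/(1+e^{-1.3770}) = 0.7985
P_3 = 1/(1+e^{3.3810}) = 0.0329
L = P_1 × (1−P_2) × (1−P_3) = 0.9358 × 0.2015 × 0.9671 = 0.18236

0.182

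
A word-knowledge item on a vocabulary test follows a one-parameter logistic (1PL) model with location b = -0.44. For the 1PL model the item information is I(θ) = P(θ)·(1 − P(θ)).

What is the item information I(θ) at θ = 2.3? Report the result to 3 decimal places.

P = 1/(1+e^{-2.7400}) = 0.9393
P(1−P) = 0.9393 × 0.0607 = 0.0570
I = P(1−P) = 0.05698

0.057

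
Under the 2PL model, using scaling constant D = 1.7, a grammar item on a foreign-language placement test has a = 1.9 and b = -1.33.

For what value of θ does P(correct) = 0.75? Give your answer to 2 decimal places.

P(θ) = 1 / (1 + exp(−D·a(θ − b)))
logit = ln(0.7500/0.2500) = 1.0986
θ = b + logit/(1.7·a) = -1.33 + 1.0986/3.2300 = -0.9899

-0.99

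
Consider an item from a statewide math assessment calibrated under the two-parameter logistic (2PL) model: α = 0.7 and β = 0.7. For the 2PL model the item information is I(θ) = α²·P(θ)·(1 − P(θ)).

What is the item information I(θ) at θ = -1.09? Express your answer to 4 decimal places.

P = 1/(1+e^{1.2530}) = 0.2222
P(1−P) = 0.2222 × 0.7778 = 0.1728
I = α² × P(1−P) = 0.7² × 0.1728 = 0.08468

0.0847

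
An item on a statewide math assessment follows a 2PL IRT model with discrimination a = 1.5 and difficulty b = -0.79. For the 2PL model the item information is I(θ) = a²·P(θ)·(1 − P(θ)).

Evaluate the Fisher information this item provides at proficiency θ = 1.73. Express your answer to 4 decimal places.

P = 1/(1+e^{-3.7800}) = 0.9777
P(1−P) = 0.9777 × 0.0223 = 0.0218
I = a² × P(1−P) = 1.5² × 0.0218 = 0.04908

0.0491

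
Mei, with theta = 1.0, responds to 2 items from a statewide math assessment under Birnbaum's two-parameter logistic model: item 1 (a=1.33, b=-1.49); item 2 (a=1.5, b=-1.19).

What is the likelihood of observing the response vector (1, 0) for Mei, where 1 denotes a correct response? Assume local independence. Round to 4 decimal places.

0.0348

P(theta) = 1 / (1 + exp(−a(theta − b)))
P_1 = 1/(1+e^{-3.3117}) = 0.9648
P_2 = 1/(1+e^{-3.2850}) = 0.9639
L = P_1 × (1−P_2) = 0.9648 × 0.0361 = 0.03482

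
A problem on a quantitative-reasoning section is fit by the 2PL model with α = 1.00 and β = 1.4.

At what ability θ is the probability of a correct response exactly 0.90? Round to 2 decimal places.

P(θ) = 1 / (1 + exp(−α(θ − β)))
logit = ln(0.9000/0.1000) = 2.1972
θ = β + logit/(α) = 1.4 + 2.1972/1.0000 = 3.5972

3.60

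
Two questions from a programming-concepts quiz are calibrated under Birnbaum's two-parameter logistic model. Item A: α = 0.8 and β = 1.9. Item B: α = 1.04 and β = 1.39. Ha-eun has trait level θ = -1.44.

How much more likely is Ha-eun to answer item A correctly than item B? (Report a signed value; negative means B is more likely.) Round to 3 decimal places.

0.015

P(θ) = 1 / (1 + exp(−α(θ − β)))
P_A = 0.0646
P_B = 0.0501
P_A − P_B = 0.0146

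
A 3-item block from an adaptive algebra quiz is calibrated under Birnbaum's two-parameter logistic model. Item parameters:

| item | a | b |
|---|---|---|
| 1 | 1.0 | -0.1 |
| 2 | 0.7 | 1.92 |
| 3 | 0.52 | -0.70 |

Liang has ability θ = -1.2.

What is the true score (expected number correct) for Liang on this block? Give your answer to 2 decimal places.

0.79

P(θ) = 1 / (1 + exp(−a(θ − b)))
P_1 = 1/(1+e^{1.1000}) = 0.2497
P_2 = 1/(1+e^{2.1840}) = 0.1012
P_3 = 1/(1+e^{0.2600}) = 0.4354
E[score] = 0.2497 + 0.1012 + 0.4354 = 0.7863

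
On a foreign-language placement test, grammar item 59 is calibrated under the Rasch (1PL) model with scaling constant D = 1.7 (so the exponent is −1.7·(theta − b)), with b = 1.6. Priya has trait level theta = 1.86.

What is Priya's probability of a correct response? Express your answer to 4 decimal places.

P(theta) = 1 / (1 + exp(−D·(theta − b)))
Exponent: 1.7 × (1.86 − 1.6) = 0.4420
1/(1 + e^{-0.4420}) = 0.6087
P = 0.6087

0.6087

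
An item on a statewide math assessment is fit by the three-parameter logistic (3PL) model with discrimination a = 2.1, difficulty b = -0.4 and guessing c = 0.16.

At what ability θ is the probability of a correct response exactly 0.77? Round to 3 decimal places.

0.064

P(θ) = c + (1 − c) · 1 / (1 + exp(−a(θ − b)))
Remove guessing floor: (0.77 − 0.16)/(1 − 0.16) = 0.7262
logit = ln(0.7262/0.2738) = 0.9754
θ = b + logit/(a) = -0.4 + 0.9754/2.1000 = 0.0645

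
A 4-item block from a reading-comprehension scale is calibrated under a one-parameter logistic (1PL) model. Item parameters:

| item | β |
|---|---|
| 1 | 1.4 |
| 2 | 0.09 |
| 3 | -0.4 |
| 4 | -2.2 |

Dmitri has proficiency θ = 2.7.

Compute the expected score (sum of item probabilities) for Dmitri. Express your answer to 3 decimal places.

3.667

P(θ) = 1 / (1 + exp(−(θ − β)))
P_1 = 1/(1+e^{-1.3000}) = 0.7858
P_2 = 1/(1+e^{-2.6100}) = 0.9315
P_3 = 1/(1+e^{-3.1000}) = 0.9569
P_4 = 1/(1+e^{-4.9000}) = 0.9926
E[score] = 0.7858 + 0.9315 + 0.9569 + 0.9926 = 3.6668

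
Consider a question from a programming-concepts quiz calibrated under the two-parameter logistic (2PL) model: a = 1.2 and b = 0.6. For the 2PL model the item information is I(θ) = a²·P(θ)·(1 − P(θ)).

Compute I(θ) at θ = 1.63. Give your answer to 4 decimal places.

P = 1/(1+e^{-1.2360}) = 0.7749
P(1−P) = 0.7749 × 0.2251 = 0.1744
I = a² × P(1−P) = 1.2² × 0.1744 = 0.25121

0.2512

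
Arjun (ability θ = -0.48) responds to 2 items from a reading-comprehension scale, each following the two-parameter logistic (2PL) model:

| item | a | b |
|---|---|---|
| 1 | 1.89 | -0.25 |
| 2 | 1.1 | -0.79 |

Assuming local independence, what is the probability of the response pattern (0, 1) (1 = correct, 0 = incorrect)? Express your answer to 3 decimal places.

P(θ) = 1 / (1 + exp(−a(θ − b)))
P_1 = 1/(1+e^{0.4347}) = 0.3930
P_2 = 1/(1+e^{-0.3410}) = 0.5844
L = (1−P_1) × P_2 = 0.6070 × 0.5844 = 0.35475

0.355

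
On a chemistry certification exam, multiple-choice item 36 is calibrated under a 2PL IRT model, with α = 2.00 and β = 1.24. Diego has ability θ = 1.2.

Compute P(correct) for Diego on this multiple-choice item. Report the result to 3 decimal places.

P(θ) = 1 / (1 + exp(−α(θ − β)))
Exponent: 2.00 × (1.2 − 1.24) = -0.0800
1/(1 + e^{0.0800}) = 0.4800

0.480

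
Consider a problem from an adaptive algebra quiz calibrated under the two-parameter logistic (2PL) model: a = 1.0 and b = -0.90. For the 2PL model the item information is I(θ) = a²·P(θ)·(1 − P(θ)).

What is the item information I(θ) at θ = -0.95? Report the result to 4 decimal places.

0.2498

P = 1/(1+e^{0.0500}) = 0.4875
P(1−P) = 0.4875 × 0.5125 = 0.2498
I = a² × P(1−P) = 1.0² × 0.2498 = 0.24984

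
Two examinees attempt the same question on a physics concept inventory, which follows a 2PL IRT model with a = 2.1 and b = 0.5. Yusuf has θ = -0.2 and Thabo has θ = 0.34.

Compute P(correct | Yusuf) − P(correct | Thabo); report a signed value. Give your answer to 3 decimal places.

P(θ) = 1 / (1 + exp(−a(θ − b)))
P(Yusuf) = 0.1869  [exponent -1.4700]
P(Thabo) = 0.4168  [exponent -0.3360]
Difference = 0.1869 − 0.4168 = -0.2298

-0.230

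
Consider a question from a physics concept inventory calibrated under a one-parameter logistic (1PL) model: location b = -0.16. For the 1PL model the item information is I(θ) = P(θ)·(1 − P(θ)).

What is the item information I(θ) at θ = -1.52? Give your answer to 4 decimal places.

0.1625

P = 1/(1+e^{1.3600}) = 0.2042
P(1−P) = 0.2042 × 0.7958 = 0.1625
I = P(1−P) = 0.16253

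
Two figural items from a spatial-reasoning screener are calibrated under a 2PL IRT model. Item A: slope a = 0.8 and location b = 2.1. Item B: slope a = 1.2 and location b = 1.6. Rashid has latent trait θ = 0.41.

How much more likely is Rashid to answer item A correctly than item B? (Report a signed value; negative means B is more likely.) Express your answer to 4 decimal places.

P(θ) = 1 / (1 + exp(−a(θ − b)))
P_A = 0.2055
P_B = 0.1934
P_A − P_B = 0.0121

0.0121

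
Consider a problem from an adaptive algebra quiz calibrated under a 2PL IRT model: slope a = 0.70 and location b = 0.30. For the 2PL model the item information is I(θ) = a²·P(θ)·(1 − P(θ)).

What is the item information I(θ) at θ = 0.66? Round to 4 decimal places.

P = 1/(1+e^{-0.2520}) = 0.5627
P(1−P) = 0.5627 × 0.4373 = 0.2461
I = a² × P(1−P) = 0.70² × 0.2461 = 0.12058

0.1206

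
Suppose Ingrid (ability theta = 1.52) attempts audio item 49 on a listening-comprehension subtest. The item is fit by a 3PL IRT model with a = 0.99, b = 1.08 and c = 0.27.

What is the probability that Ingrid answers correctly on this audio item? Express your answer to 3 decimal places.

P(theta) = c + (1 − c) · 1 / (1 + exp(−a(theta − b)))
Exponent: 0.99 × (1.52 − 1.08) = 0.4356
1/(1 + e^{-0.4356}) = 0.6072
P = 0.27 + 0.73 × 0.6072 = 0.7133

0.713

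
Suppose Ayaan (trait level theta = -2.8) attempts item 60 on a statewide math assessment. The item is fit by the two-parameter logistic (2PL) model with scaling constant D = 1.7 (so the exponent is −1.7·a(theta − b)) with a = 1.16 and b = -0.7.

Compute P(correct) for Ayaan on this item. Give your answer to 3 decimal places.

0.016

P(theta) = 1 / (1 + exp(−D·a(theta − b)))
Exponent: 1.7 × 1.16 × (-2.8 − (-0.7)) = -4.1412
1/(1 + e^{4.1412}) = 0.0157
P = 0.0157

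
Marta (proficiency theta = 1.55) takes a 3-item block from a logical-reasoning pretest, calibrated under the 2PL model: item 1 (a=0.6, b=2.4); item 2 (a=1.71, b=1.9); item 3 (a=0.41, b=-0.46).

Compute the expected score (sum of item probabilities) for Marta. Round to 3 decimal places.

1.425

P(theta) = 1 / (1 + exp(−a(theta − b)))
P_1 = 1/(1+e^{0.5100}) = 0.3752
P_2 = 1/(1+e^{0.5985}) = 0.3547
P_3 = 1/(1+e^{-0.8241}) = 0.6951
E[score] = 0.3752 + 0.3547 + 0.6951 = 1.4250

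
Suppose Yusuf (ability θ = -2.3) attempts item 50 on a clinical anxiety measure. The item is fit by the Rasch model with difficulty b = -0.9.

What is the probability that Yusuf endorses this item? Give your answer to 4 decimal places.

0.1978

P(θ) = 1 / (1 + exp(−(θ − b)))
Exponent: (-2.3 − (-0.9)) = -1.4000
1/(1 + e^{1.4000}) = 0.1978
P = 0.1978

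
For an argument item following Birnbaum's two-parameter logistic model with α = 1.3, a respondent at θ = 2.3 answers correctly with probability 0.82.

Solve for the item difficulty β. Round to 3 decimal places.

1.134

P(θ) = 1 / (1 + exp(−α(θ − β)))
logit(0.82) = ln(0.82/0.18) = 1.5163
β = θ − logit/(α) = 2.3 − 1.5163/1.3000 = 1.1336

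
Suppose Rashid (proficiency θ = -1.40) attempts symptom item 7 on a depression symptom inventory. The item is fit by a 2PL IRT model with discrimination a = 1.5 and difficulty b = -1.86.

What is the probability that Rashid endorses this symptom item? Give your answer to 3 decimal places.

0.666

P(θ) = 1 / (1 + exp(−a(θ − b)))
Exponent: 1.5 × (-1.40 − (-1.86)) = 0.6900
1/(1 + e^{-0.6900}) = 0.6660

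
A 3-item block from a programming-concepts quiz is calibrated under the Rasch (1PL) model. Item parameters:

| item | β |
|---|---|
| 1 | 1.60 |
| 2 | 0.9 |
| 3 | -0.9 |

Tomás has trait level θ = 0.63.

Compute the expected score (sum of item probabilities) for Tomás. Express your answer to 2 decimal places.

1.53

P(θ) = 1 / (1 + exp(−(θ − β)))
P_1 = 1/(1+e^{0.9700}) = 0.2749
P_2 = 1/(1+e^{0.2700}) = 0.4329
P_3 = 1/(1+e^{-1.5300}) = 0.8220
E[score] = 0.2749 + 0.4329 + 0.8220 = 1.5298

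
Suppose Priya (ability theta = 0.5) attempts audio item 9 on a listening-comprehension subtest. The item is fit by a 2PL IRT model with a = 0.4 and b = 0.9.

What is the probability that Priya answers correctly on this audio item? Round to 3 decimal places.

0.460

P(theta) = 1 / (1 + exp(−a(theta − b)))
Exponent: 0.4 × (0.5 − 0.9) = -0.1600
1/(1 + e^{0.1600}) = 0.4601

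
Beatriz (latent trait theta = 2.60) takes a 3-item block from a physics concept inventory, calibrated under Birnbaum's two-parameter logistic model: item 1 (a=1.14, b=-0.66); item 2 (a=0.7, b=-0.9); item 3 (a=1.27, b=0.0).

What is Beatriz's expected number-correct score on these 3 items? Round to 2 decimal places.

P(theta) = 1 / (1 + exp(−a(theta − b)))
P_1 = 1/(1+e^{-3.7164}) = 0.9763
P_2 = 1/(1+e^{-2.4500}) = 0.9206
P_3 = 1/(1+e^{-3.3020}) = 0.9645
E[score] = 0.9763 + 0.9206 + 0.9645 = 2.8613

2.86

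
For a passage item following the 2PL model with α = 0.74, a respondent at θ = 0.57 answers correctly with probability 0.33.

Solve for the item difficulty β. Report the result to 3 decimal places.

P(θ) = 1 / (1 + exp(−α(θ − β)))
logit(0.33) = ln(0.33/0.67) = -0.7082
β = θ − logit/(α) = 0.57 − (-0.7082)/0.7400 = 1.5270

1.527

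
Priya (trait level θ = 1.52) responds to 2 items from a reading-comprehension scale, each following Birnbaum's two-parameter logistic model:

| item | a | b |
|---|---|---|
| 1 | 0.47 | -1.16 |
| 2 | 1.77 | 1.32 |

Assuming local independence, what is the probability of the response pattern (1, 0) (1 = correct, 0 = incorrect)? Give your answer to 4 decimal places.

P(θ) = 1 / (1 + exp(−a(θ − b)))
P_1 = 1/(1+e^{-1.2596}) = 0.7790
P_2 = 1/(1+e^{-0.3540}) = 0.5876
L = P_1 × (1−P_2) = 0.7790 × 0.4124 = 0.32125

0.3213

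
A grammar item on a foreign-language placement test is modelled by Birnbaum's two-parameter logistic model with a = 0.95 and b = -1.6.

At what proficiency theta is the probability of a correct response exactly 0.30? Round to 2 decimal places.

P(theta) = 1 / (1 + exp(−a(theta − b)))
logit = ln(0.3000/0.7000) = -0.8473
theta = b + logit/(a) = -1.6 + (-0.8473)/0.9500 = -2.4919

-2.49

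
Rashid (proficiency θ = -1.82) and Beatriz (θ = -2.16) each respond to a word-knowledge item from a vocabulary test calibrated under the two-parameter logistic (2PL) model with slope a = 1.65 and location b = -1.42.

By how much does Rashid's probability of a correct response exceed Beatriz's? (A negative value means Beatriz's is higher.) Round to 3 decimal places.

P(θ) = 1 / (1 + exp(−a(θ − b)))
P(Rashid) = 0.3407  [exponent -0.6600]
P(Beatriz) = 0.2278  [exponent -1.2210]
Difference = 0.3407 − 0.2278 = 0.1130

0.113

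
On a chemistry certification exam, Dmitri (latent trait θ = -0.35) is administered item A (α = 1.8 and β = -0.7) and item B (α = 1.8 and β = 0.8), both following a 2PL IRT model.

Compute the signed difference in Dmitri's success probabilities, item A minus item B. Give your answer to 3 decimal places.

0.540

P(θ) = 1 / (1 + exp(−α(θ − β)))
P_A = 0.6525
P_B = 0.1120
P_A − P_B = 0.5404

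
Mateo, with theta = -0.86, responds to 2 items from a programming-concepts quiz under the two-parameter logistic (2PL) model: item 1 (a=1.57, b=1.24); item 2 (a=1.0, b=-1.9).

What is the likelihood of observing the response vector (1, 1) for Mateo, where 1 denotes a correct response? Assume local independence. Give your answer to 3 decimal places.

P(theta) = 1 / (1 + exp(−a(theta − b)))
P_1 = 1/(1+e^{3.2970}) = 0.0357
P_2 = 1/(1+e^{-1.0400}) = 0.7389
L = P_1 × P_2 = 0.0357 × 0.7389 = 0.02636

0.026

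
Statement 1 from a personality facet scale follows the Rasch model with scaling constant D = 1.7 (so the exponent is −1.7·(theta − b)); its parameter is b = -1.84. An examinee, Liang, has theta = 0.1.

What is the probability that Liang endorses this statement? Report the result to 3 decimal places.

P(theta) = 1 / (1 + exp(−D·(theta − b)))
Exponent: 1.7 × (0.1 − (-1.84)) = 3.2980
1/(1 + e^{-3.2980}) = 0.9644
P = 0.9644

0.964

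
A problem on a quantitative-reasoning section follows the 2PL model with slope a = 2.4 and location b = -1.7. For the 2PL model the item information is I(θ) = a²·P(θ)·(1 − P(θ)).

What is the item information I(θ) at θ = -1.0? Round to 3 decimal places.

P = 1/(1+e^{-1.6800}) = 0.8429
P(1−P) = 0.8429 × 0.1571 = 0.1324
I = a² × P(1−P) = 2.4² × 0.1324 = 0.76272

0.763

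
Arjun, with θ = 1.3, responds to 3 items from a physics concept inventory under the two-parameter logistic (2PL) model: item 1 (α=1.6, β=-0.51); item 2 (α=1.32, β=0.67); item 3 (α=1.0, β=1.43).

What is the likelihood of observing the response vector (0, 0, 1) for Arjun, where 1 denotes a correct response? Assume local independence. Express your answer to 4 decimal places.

0.0074

P(θ) = 1 / (1 + exp(−α(θ − β)))
P_1 = 1/(1+e^{-2.8960}) = 0.9476
P_2 = 1/(1+e^{-0.8316}) = 0.6967
P_3 = 1/(1+e^{0.1300}) = 0.4675
L = (1−P_1) × (1−P_2) × P_3 = 0.0524 × 0.3033 × 0.4675 = 0.00742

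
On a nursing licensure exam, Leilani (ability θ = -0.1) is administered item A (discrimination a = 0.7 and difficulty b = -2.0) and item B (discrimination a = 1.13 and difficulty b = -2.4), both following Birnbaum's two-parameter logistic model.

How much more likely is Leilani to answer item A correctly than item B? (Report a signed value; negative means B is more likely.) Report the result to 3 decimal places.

P(θ) = 1 / (1 + exp(−a(θ − b)))
P_A = 0.7908
P_B = 0.9308
P_A − P_B = -0.1400

-0.140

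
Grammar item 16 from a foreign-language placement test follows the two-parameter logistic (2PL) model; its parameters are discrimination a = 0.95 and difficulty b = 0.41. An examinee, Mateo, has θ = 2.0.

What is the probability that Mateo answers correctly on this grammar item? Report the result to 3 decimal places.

P(θ) = 1 / (1 + exp(−a(θ − b)))
Exponent: 0.95 × (2.0 − 0.41) = 1.5105
1/(1 + e^{-1.5105}) = 0.8191

0.819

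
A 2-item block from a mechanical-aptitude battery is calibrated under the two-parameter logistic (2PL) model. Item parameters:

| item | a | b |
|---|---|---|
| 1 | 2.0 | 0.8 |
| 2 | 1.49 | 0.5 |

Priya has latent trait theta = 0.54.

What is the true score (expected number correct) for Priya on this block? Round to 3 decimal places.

0.888

P(theta) = 1 / (1 + exp(−a(theta − b)))
P_1 = 1/(1+e^{0.5200}) = 0.3729
P_2 = 1/(1+e^{-0.0596}) = 0.5149
E[score] = 0.3729 + 0.5149 = 0.8877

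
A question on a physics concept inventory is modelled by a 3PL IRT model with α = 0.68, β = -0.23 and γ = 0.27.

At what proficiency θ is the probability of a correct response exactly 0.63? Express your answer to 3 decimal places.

P(θ) = γ + (1 − γ) · 1 / (1 + exp(−α(θ − β)))
Remove guessing floor: (0.63 − 0.27)/(1 − 0.27) = 0.4932
logit = ln(0.4932/0.5068) = -0.0274
θ = β + logit/(α) = -0.23 + (-0.0274)/0.6800 = -0.2703

-0.270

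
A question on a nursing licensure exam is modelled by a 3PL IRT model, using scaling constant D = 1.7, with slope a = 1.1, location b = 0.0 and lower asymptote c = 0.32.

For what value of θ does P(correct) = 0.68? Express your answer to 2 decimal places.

P(θ) = c + (1 − c) · 1 / (1 + exp(−D·a(θ − b)))
Remove guessing floor: (0.68 − 0.32)/(1 − 0.32) = 0.5294
logit = ln(0.5294/0.4706) = 0.1178
θ = b + logit/(1.7·a) = 0.0 + 0.1178/1.8700 = 0.0630

0.06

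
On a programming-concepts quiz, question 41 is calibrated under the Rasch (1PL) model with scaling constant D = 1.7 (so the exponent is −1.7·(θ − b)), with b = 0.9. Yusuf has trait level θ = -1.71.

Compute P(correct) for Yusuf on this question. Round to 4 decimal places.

0.0117

P(θ) = 1 / (1 + exp(−D·(θ − b)))
Exponent: 1.7 × (-1.71 − 0.9) = -4.4370
1/(1 + e^{4.4370}) = 0.0117
P = 0.0117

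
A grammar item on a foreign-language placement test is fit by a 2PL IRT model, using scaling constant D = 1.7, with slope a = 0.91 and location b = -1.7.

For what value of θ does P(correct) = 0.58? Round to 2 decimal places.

P(θ) = 1 / (1 + exp(−D·a(θ − b)))
logit = ln(0.5800/0.4200) = 0.3228
θ = b + logit/(1.7·a) = -1.7 + 0.3228/1.5470 = -1.4914

-1.49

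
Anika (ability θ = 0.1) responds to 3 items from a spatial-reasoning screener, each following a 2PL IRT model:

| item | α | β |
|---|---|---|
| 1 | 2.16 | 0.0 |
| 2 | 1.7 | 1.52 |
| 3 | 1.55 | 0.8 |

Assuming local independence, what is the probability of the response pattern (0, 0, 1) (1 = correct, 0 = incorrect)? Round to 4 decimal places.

0.1034

P(θ) = 1 / (1 + exp(−α(θ − β)))
P_1 = 1/(1+e^{-0.2160}) = 0.5538
P_2 = 1/(1+e^{2.4140}) = 0.0821
P_3 = 1/(1+e^{1.0850}) = 0.2526
L = (1−P_1) × (1−P_2) × P_3 = 0.4462 × 0.9179 × 0.2526 = 0.10344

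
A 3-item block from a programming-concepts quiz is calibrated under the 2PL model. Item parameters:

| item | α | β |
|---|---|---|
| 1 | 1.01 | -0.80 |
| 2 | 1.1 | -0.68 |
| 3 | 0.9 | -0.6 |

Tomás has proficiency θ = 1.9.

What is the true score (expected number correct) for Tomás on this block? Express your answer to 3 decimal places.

2.788

P(θ) = 1 / (1 + exp(−α(θ − β)))
P_1 = 1/(1+e^{-2.7270}) = 0.9386
P_2 = 1/(1+e^{-2.8380}) = 0.9447
P_3 = 1/(1+e^{-2.2500}) = 0.9047
E[score] = 0.9386 + 0.9447 + 0.9047 = 2.7879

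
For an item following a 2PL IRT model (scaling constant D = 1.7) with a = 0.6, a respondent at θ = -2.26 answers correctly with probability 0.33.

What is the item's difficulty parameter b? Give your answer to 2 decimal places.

P(θ) = 1 / (1 + exp(−D·a(θ − b)))
logit(0.33) = ln(0.33/0.67) = -0.7082
b = θ − logit/(1.7·a) = -2.26 − (-0.7082)/1.0200 = -1.5657

-1.57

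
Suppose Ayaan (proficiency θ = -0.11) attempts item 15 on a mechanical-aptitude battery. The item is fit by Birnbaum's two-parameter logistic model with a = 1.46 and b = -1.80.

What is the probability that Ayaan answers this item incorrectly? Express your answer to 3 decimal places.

P(θ) = 1 / (1 + exp(−a(θ − b)))
Exponent: 1.46 × (-0.11 − (-1.80)) = 2.4674
1/(1 + e^{-2.4674}) = 0.9218
P(incorrect) = 1 − 0.9218 = 0.0782

0.078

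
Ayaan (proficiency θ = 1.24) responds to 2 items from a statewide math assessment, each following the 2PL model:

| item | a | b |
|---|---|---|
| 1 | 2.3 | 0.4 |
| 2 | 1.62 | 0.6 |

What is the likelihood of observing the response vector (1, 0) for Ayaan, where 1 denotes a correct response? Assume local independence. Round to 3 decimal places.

P(θ) = 1 / (1 + exp(−a(θ − b)))
P_1 = 1/(1+e^{-1.9320}) = 0.8735
P_2 = 1/(1+e^{-1.0368}) = 0.7382
L = P_1 × (1−P_2) = 0.8735 × 0.2618 = 0.22865

0.229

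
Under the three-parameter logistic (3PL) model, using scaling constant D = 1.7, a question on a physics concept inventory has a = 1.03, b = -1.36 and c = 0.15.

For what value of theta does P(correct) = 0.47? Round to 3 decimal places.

-1.648

P(theta) = c + (1 − c) · 1 / (1 + exp(−D·a(theta − b)))
Remove guessing floor: (0.47 − 0.15)/(1 − 0.15) = 0.3765
logit = ln(0.3765/0.6235) = -0.5046
theta = b + logit/(1.7·a) = -1.36 + (-0.5046)/1.7510 = -1.6482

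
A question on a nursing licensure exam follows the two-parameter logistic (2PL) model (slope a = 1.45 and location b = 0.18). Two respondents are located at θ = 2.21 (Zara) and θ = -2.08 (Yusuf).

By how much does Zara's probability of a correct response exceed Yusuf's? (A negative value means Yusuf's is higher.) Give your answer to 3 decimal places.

0.914

P(θ) = 1 / (1 + exp(−a(θ − b)))
P(Zara) = 0.9500  [exponent 2.9435]
P(Yusuf) = 0.0364  [exponent -3.2770]
Difference = 0.9500 − 0.0364 = 0.9136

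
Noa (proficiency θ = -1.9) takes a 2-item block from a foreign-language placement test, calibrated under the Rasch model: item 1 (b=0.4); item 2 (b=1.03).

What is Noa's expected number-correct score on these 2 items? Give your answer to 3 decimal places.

0.142

P(θ) = 1 / (1 + exp(−(θ − b)))
P_1 = 1/(1+e^{2.3000}) = 0.0911
P_2 = 1/(1+e^{2.9300}) = 0.0507
E[score] = 0.0911 + 0.0507 = 0.1418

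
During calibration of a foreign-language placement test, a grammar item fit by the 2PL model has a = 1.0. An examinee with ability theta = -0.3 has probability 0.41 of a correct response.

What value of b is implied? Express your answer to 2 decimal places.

0.06

P(theta) = 1 / (1 + exp(−a(theta − b)))
logit(0.41) = ln(0.41/0.59) = -0.3640
b = theta − logit/(a) = -0.3 − (-0.3640)/1.0000 = 0.0640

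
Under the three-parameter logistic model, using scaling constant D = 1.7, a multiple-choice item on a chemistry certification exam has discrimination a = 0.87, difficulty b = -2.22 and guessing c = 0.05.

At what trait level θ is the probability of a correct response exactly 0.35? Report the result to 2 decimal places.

-2.74

P(θ) = c + (1 − c) · 1 / (1 + exp(−D·a(θ − b)))
Remove guessing floor: (0.35 − 0.05)/(1 − 0.05) = 0.3158
logit = ln(0.3158/0.6842) = -0.7732
θ = b + logit/(1.7·a) = -2.22 + (-0.7732)/1.4790 = -2.7428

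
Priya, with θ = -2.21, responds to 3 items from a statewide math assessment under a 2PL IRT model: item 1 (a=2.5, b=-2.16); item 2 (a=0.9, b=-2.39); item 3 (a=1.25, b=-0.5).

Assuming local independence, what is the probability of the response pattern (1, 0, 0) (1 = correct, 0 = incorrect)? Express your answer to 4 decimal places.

P(θ) = 1 / (1 + exp(−a(θ − b)))
P_1 = 1/(1+e^{0.1250}) = 0.4688
P_2 = 1/(1+e^{-0.1620}) = 0.5404
P_3 = 1/(1+e^{2.1375}) = 0.1055
L = P_1 × (1−P_2) × (1−P_3) = 0.4688 × 0.4596 × 0.8945 = 0.19272

0.1927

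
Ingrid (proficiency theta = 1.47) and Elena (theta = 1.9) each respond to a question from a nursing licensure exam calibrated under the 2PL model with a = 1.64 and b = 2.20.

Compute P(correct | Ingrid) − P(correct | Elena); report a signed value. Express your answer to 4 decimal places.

P(theta) = 1 / (1 + exp(−a(theta − b)))
P(Ingrid) = 0.2320  [exponent -1.1972]
P(Elena) = 0.3794  [exponent -0.4920]
Difference = 0.2320 − 0.3794 = -0.1474

-0.1474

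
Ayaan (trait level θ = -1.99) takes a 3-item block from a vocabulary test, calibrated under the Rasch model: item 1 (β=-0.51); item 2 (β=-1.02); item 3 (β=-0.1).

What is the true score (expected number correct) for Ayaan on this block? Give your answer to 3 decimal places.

0.592

P(θ) = 1 / (1 + exp(−(θ − β)))
P_1 = 1/(1+e^{1.4800}) = 0.1854
P_2 = 1/(1+e^{0.9700}) = 0.2749
P_3 = 1/(1+e^{1.8900}) = 0.1312
E[score] = 0.1854 + 0.2749 + 0.1312 = 0.5916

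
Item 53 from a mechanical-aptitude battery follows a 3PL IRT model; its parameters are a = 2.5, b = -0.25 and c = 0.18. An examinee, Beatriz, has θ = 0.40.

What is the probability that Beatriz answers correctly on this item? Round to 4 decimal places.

0.8651

P(θ) = c + (1 − c) · 1 / (1 + exp(−a(θ − b)))
Exponent: 2.5 × (0.40 − (-0.25)) = 1.6250
1/(1 + e^{-1.6250}) = 0.8355
P = 0.18 + 0.82 × 0.8355 = 0.8651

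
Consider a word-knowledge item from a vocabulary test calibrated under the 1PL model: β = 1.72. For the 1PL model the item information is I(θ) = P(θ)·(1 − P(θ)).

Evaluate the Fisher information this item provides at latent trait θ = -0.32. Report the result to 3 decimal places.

P = 1/(1+e^{2.0400}) = 0.1151
P(1−P) = 0.1151 × 0.8849 = 0.1018
I = P(1−P) = 0.10183

0.102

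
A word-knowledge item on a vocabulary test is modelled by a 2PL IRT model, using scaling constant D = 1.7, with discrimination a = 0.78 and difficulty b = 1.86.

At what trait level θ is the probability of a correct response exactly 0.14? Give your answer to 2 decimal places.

0.49

P(θ) = 1 / (1 + exp(−D·a(θ − b)))
logit = ln(0.1400/0.8600) = -1.8153
θ = b + logit/(1.7·a) = 1.86 + (-1.8153)/1.3260 = 0.4910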